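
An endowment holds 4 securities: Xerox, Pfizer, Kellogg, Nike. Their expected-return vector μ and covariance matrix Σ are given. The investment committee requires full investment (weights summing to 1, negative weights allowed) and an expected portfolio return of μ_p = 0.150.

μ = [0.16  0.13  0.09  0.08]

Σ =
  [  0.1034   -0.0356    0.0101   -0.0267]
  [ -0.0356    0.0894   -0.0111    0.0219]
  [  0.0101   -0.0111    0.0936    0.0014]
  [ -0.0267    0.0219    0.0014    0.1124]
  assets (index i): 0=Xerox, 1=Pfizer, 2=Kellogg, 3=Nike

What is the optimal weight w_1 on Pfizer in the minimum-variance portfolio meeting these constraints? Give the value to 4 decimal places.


p=Σ⁻¹μ = [2.4794  2.3576  0.9612  0.8294]
q=Σ⁻¹𝟙 = [16.8983  16.9242  10.7256  9.4798]
a=μᵀp=0.856049  b=𝟙ᵀp=6.627564  c=𝟙ᵀq=54.027904  D=ac−b²=2.325907
λ₁=(c·0.150−b)/D = (54.027904·0.150−6.627564)/2.325907 = 0.634858
λ₂=(a−b·0.150)/D = (0.856049−6.627564·0.150)/2.325907 = -0.059369
w* = 0.634858·p + -0.059369·q:
  w_0 = 0.634858·2.4794 + -0.059369·16.8983 = 0.5708  (Xerox)
  w_1 = 0.634858·2.3576 + -0.059369·16.9242 = 0.4920  (Pfizer)
  w_2 = 0.634858·0.9612 + -0.059369·10.7256 = -0.0265  (Kellogg)
  w_3 = 0.634858·0.8294 + -0.059369·9.4798 = -0.0363  (Nike)
Σw_i=1.0000  μᵀw=0.1500
σ²=wᵀΣw=λ₁·μ_p+λ₂ = 0.634858·0.150 + -0.059369 = 0.035860 ≈ 0.0359

0.4920


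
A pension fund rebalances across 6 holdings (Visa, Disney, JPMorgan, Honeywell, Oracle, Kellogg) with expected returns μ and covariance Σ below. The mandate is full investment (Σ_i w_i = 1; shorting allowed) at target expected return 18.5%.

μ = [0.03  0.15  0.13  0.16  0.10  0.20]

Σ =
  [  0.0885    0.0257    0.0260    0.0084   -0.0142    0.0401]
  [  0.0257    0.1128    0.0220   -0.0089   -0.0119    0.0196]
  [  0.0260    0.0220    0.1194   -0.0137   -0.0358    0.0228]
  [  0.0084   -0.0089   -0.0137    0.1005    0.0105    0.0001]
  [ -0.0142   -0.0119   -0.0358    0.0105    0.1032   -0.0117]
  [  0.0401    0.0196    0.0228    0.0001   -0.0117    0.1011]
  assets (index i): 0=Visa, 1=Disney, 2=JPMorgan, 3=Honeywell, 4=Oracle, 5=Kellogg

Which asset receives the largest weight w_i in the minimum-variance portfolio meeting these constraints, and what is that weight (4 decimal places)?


g=Σ⁻¹μ = [-1.3454  1.2986  1.3914  1.8538  1.4674  2.1143]
h=Σ⁻¹𝟙 = [4.8972  7.0159  10.3642  10.0632  14.4142  5.9095]
a=μᵀg=1.201518  b=𝟙ᵀg=6.780072  c=𝟙ᵀh=52.664164  D=ac−b²=17.307574
λ₁=(c·0.185−b)/D = (52.664164·0.185−6.780072)/17.307574 = 0.171185
λ₂=(a−b·0.185)/D = (1.201518−6.780072·0.185)/17.307574 = -0.003050
w* = 0.171185·g + -0.003050·h:
  w_0 = 0.171185·-1.3454 + -0.003050·4.8972 = -0.2453  (Visa)
  w_1 = 0.171185·1.2986 + -0.003050·7.0159 = 0.2009  (Disney)
  w_2 = 0.171185·1.3914 + -0.003050·10.3642 = 0.2066  (JPMorgan)
  w_3 = 0.171185·1.8538 + -0.003050·10.0632 = 0.2866  (Honeywell)
  w_4 = 0.171185·1.4674 + -0.003050·14.4142 = 0.2072  (Oracle)
  w_5 = 0.171185·2.1143 + -0.003050·5.9095 = 0.3439  (Kellogg)
Σw_i=1.0000  μᵀw=0.1850
σ²=wᵀΣw=λ₁·μ_p+λ₂ = 0.171185·0.185 + -0.003050 = 0.028619 ≈ 0.0286

Kellogg (0.3439)


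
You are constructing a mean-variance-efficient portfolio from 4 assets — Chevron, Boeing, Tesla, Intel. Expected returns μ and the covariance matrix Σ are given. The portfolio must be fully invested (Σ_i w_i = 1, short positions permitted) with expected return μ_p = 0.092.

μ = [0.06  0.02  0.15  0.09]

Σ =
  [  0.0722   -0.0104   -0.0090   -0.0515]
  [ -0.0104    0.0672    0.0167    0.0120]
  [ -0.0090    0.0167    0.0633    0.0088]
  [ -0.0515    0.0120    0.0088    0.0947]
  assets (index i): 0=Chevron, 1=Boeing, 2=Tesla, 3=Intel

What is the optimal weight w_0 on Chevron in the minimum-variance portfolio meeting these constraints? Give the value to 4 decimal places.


0.3905

u=Σ⁻¹μ = [2.6788  -0.3102  2.5249  2.2118]
v=Σ⁻¹𝟙 = [37.3359  12.1768  13.9983  28.0200]
a=μᵀu=0.732320  b=𝟙ᵀu=7.105240  c=𝟙ᵀv=91.531043  D=ac−b²=16.545551
λ₁=(c·0.092−b)/D = (91.531043·0.092−7.105240)/16.545551 = 0.079515
λ₂=(a−b·0.092)/D = (0.732320−7.105240·0.092)/16.545551 = 0.004753
w* = 0.079515·u + 0.004753·v:
  w_0 = 0.079515·2.6788 + 0.004753·37.3359 = 0.3905  (Chevron)
  w_1 = 0.079515·-0.3102 + 0.004753·12.1768 = 0.0332  (Boeing)
  w_2 = 0.079515·2.5249 + 0.004753·13.9983 = 0.2673  (Tesla)
  w_3 = 0.079515·2.2118 + 0.004753·28.0200 = 0.3090  (Intel)
Σw_i=1.0000  μᵀw=0.0920
σ²=wᵀΣw=λ₁·μ_p+λ₂ = 0.079515·0.092 + 0.004753 = 0.012068 ≈ 0.0121


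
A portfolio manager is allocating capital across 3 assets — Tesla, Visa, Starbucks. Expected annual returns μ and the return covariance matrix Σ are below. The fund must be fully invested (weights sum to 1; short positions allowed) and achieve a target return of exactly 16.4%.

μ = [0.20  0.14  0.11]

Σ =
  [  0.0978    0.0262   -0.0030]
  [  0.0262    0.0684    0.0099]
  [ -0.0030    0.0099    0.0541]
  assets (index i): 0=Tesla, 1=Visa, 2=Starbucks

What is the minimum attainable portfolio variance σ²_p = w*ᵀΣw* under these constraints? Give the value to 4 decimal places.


u=Σ⁻¹μ = [1.8178  1.0699  1.9383]
v=Σ⁻¹𝟙 = [8.3700  8.9072  17.3185]
a=μᵀu=0.726566  b=𝟙ᵀu=4.826041  c=𝟙ᵀv=34.595674  D=ac−b²=1.845376
λ₁=(c·0.164−b)/D = (34.595674·0.164−4.826041)/1.845376 = 0.459337
λ₂=(a−b·0.164)/D = (0.726566−4.826041·0.164)/1.845376 = -0.035171
w* = 0.459337·u + -0.035171·v:
  w_0 = 0.459337·1.8178 + -0.035171·8.3700 = 0.5406  (Tesla)
  w_1 = 0.459337·1.0699 + -0.035171·8.9072 = 0.1782  (Visa)
  w_2 = 0.459337·1.9383 + -0.035171·17.3185 = 0.2812  (Starbucks)
Σw_i=1.0000  μᵀw=0.1640
σ²=wᵀΣw=λ₁·μ_p+λ₂ = 0.459337·0.164 + -0.035171 = 0.040160 ≈ 0.0402

0.0402


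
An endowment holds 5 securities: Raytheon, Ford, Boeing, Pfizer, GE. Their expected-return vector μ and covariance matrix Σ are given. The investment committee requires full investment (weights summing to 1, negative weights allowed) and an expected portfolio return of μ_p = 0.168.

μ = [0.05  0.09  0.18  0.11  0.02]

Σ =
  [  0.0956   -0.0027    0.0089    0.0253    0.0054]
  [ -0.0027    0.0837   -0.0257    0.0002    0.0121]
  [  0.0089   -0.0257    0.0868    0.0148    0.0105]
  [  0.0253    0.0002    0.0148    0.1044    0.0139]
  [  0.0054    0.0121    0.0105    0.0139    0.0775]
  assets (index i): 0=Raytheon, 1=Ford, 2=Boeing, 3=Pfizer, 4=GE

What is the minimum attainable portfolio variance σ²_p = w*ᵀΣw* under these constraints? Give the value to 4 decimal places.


0.0408

g=Σ⁻¹μ = [0.1799  1.9474  2.5751  0.7125  -0.5352]
h=Σ⁻¹𝟙 = [7.9687  15.3012  13.5477  4.7289  7.2754]
a=μᵀg=0.715463  b=𝟙ᵀg=4.879822  c=𝟙ᵀh=48.821950  D=ac−b²=11.117640
λ₁=(c·0.168−b)/D = (48.821950·0.168−4.879822)/11.117640 = 0.298828
λ₂=(a−b·0.168)/D = (0.715463−4.879822·0.168)/11.117640 = -0.009386
w* = 0.298828·g + -0.009386·h:
  w_0 = 0.298828·0.1799 + -0.009386·7.9687 = -0.0210  (Raytheon)
  w_1 = 0.298828·1.9474 + -0.009386·15.3012 = 0.4383  (Ford)
  w_2 = 0.298828·2.5751 + -0.009386·13.5477 = 0.6424  (Boeing)
  w_3 = 0.298828·0.7125 + -0.009386·4.7289 = 0.1685  (Pfizer)
  w_4 = 0.298828·-0.5352 + -0.009386·7.2754 = -0.2282  (GE)
Σw_i=1.0000  μᵀw=0.1680
σ²=wᵀΣw=λ₁·μ_p+λ₂ = 0.298828·0.168 + -0.009386 = 0.040817 ≈ 0.0408


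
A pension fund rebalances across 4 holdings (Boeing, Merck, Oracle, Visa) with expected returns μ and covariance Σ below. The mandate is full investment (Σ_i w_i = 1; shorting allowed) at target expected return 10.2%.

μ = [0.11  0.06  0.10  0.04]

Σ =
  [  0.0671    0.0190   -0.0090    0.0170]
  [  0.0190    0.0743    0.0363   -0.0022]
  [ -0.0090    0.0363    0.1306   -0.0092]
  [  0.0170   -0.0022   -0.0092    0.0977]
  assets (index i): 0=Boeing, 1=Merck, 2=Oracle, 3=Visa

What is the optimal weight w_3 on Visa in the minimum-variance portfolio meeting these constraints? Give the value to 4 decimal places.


u=Σ⁻¹μ = [1.7373  -0.0813  0.9215  0.1921]
v=Σ⁻¹𝟙 = [11.4675  7.3546  7.0419  9.0688]
a=μᵀu=0.286063  b=𝟙ᵀu=2.769640  c=𝟙ᵀv=34.932759  D=ac−b²=2.322072
λ₁=(c·0.102−b)/D = (34.932759·0.102−2.769640)/2.322072 = 0.341721
λ₂=(a−b·0.102)/D = (0.286063−2.769640·0.102)/2.322072 = 0.001533
w* = 0.341721·u + 0.001533·v:
  w_0 = 0.341721·1.7373 + 0.001533·11.4675 = 0.6113  (Boeing)
  w_1 = 0.341721·-0.0813 + 0.001533·7.3546 = -0.0165  (Merck)
  w_2 = 0.341721·0.9215 + 0.001533·7.0419 = 0.3257  (Oracle)
  w_3 = 0.341721·0.1921 + 0.001533·9.0688 = 0.0795  (Visa)
Σw_i=1.0000  μᵀw=0.1020
σ²=wᵀΣw=λ₁·μ_p+λ₂ = 0.341721·0.102 + 0.001533 = 0.036389 ≈ 0.0364

0.0795


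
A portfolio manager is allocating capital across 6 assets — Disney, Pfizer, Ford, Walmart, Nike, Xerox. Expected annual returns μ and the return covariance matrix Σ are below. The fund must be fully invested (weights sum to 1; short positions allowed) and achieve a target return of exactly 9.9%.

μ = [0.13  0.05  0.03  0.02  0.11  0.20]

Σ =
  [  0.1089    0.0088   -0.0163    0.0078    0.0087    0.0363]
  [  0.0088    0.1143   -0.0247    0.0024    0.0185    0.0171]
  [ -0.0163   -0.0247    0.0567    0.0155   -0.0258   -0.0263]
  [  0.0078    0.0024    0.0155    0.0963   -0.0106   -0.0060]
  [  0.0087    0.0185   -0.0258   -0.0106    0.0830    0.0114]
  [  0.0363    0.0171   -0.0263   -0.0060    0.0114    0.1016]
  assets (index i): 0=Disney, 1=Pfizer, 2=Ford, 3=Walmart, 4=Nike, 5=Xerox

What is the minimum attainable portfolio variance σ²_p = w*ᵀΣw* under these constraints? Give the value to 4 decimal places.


u=Σ⁻¹μ = [0.7051  0.3574  2.6524  0.0366  1.7051  2.1539]
v=Σ⁻¹𝟙 = [7.5158  11.0811  37.9586  6.3731  19.5771  13.2978]
a=μᵀu=0.808164  b=𝟙ᵀu=7.610378  c=𝟙ᵀv=95.803545  D=ac−b²=19.507159
λ₁=(c·0.099−b)/D = (95.803545·0.099−7.610378)/19.507159 = 0.096076
λ₂=(a−b·0.099)/D = (0.808164−7.610378·0.099)/19.507159 = 0.002806
w* = 0.096076·u + 0.002806·v:
  w_0 = 0.096076·0.7051 + 0.002806·7.5158 = 0.0888  (Disney)
  w_1 = 0.096076·0.3574 + 0.002806·11.0811 = 0.0654  (Pfizer)
  w_2 = 0.096076·2.6524 + 0.002806·37.9586 = 0.3613  (Ford)
  w_3 = 0.096076·0.0366 + 0.002806·6.3731 = 0.0214  (Walmart)
  w_4 = 0.096076·1.7051 + 0.002806·19.5771 = 0.2187  (Nike)
  w_5 = 0.096076·2.1539 + 0.002806·13.2978 = 0.2443  (Xerox)
Σw_i=1.0000  μᵀw=0.0990
σ²=wᵀΣw=λ₁·μ_p+λ₂ = 0.096076·0.099 + 0.002806 = 0.012318 ≈ 0.0123

0.0123


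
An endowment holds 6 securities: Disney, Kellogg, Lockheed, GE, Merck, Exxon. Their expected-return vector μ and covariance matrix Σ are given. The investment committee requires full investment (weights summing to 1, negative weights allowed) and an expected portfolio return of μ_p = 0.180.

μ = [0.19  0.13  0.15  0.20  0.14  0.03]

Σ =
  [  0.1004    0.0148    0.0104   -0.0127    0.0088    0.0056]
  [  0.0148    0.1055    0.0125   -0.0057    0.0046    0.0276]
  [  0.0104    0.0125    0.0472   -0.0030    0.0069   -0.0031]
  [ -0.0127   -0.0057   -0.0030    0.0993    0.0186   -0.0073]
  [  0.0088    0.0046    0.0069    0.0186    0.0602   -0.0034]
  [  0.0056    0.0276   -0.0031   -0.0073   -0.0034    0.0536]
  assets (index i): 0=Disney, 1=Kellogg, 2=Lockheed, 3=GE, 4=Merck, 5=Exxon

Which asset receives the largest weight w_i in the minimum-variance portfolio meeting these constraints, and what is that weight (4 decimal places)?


x=Σ⁻¹μ = [1.6755  0.5945  2.6704  2.1834  1.0884  0.5994]
y=Σ⁻¹𝟙 = [7.0592  0.7922  19.8906  11.0955  10.9895  20.8699]
a=μᵀx=1.403227  b=𝟙ᵀx=8.811565  c=𝟙ᵀy=70.696986  D=ac−b²=21.560215
λ₁=(c·0.180−b)/D = (70.696986·0.180−8.811565)/21.560215 = 0.181533
λ₂=(a−b·0.180)/D = (1.403227−8.811565·0.180)/21.560215 = -0.008481
w* = 0.181533·x + -0.008481·y:
  w_0 = 0.181533·1.6755 + -0.008481·7.0592 = 0.2443  (Disney)
  w_1 = 0.181533·0.5945 + -0.008481·0.7922 = 0.1012  (Kellogg)
  w_2 = 0.181533·2.6704 + -0.008481·19.8906 = 0.3161  (Lockheed)
  w_3 = 0.181533·2.1834 + -0.008481·11.0955 = 0.3023  (GE)
  w_4 = 0.181533·1.0884 + -0.008481·10.9895 = 0.1044  (Merck)
  w_5 = 0.181533·0.5994 + -0.008481·20.8699 = -0.0682  (Exxon)
Σw_i=1.0000  μᵀw=0.1800
σ²=wᵀΣw=λ₁·μ_p+λ₂ = 0.181533·0.180 + -0.008481 = 0.024195 ≈ 0.0242

Lockheed (0.3161)


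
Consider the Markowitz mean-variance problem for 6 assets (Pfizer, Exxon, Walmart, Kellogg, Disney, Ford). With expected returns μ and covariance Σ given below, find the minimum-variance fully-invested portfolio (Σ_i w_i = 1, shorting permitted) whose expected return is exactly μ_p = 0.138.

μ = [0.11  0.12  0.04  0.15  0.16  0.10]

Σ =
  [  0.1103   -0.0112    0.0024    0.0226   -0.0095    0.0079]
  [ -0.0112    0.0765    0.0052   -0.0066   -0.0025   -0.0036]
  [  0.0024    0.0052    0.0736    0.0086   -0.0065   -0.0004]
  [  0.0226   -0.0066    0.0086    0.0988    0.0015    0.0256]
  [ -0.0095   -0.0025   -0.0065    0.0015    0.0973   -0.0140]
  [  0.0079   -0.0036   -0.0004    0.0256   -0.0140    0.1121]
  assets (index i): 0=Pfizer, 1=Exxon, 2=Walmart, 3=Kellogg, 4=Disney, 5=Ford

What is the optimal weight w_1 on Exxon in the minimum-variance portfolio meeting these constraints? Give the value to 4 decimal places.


0.2832

x=Σ⁻¹μ = [1.0569  1.8947  0.4205  1.1124  1.9320  0.8672]
y=Σ⁻¹𝟙 = [9.7669  14.9573  12.8736  5.1482  13.7339  9.2981]
a=μᵀx=0.923136  b=𝟙ᵀx=7.283644  c=𝟙ᵀy=65.778019  D=ac−b²=7.670594
λ₁=(c·0.138−b)/D = (65.778019·0.138−7.283644)/7.670594 = 0.233844
λ₂=(a−b·0.138)/D = (0.923136−7.283644·0.138)/7.670594 = -0.010691
w* = 0.233844·x + -0.010691·y:
  w_0 = 0.233844·1.0569 + -0.010691·9.7669 = 0.1427  (Pfizer)
  w_1 = 0.233844·1.8947 + -0.010691·14.9573 = 0.2832  (Exxon)
  w_2 = 0.233844·0.4205 + -0.010691·12.8736 = -0.0393  (Walmart)
  w_3 = 0.233844·1.1124 + -0.010691·5.1482 = 0.2051  (Kellogg)
  w_4 = 0.233844·1.9320 + -0.010691·13.7339 = 0.3050  (Disney)
  w_5 = 0.233844·0.8672 + -0.010691·9.2981 = 0.1034  (Ford)
Σw_i=1.0000  μᵀw=0.1380
σ²=wᵀΣw=λ₁·μ_p+λ₂ = 0.233844·0.138 + -0.010691 = 0.021579 ≈ 0.0216


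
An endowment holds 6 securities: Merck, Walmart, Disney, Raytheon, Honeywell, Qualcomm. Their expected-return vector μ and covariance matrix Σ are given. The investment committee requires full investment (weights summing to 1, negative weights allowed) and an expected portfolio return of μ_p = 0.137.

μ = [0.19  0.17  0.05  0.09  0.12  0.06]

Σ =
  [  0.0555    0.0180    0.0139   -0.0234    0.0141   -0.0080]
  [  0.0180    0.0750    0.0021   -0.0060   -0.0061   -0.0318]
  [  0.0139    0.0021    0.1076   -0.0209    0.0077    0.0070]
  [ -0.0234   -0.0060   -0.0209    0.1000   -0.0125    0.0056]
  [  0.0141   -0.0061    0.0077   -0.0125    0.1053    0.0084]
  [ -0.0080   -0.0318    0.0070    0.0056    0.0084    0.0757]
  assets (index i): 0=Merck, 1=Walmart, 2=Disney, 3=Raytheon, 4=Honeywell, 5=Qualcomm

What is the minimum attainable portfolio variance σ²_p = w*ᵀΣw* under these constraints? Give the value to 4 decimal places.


u=Σ⁻¹μ = [3.4306  2.4881  0.1490  1.8842  0.8816  1.9494]
v=Σ⁻¹𝟙 = [17.6832  19.5165  7.9972  16.8438  8.0469  20.3988]
a=μᵀu=1.474582  b=𝟙ᵀu=10.782971  c=𝟙ᵀv=90.486444  D=ac−b²=17.157228
λ₁=(c·0.137−b)/D = (90.486444·0.137−10.782971)/17.157228 = 0.094052
λ₂=(a−b·0.137)/D = (1.474582−10.782971·0.137)/17.157228 = -0.000156
w* = 0.094052·u + -0.000156·v:
  w_0 = 0.094052·3.4306 + -0.000156·17.6832 = 0.3199  (Merck)
  w_1 = 0.094052·2.4881 + -0.000156·19.5165 = 0.2310  (Walmart)
  w_2 = 0.094052·0.1490 + -0.000156·7.9972 = 0.0128  (Disney)
  w_3 = 0.094052·1.8842 + -0.000156·16.8438 = 0.1746  (Raytheon)
  w_4 = 0.094052·0.8816 + -0.000156·8.0469 = 0.0817  (Honeywell)
  w_5 = 0.094052·1.9494 + -0.000156·20.3988 = 0.1801  (Qualcomm)
Σw_i=1.0000  μᵀw=0.1370
σ²=wᵀΣw=λ₁·μ_p+λ₂ = 0.094052·0.137 + -0.000156 = 0.012729 ≈ 0.0127

0.0127


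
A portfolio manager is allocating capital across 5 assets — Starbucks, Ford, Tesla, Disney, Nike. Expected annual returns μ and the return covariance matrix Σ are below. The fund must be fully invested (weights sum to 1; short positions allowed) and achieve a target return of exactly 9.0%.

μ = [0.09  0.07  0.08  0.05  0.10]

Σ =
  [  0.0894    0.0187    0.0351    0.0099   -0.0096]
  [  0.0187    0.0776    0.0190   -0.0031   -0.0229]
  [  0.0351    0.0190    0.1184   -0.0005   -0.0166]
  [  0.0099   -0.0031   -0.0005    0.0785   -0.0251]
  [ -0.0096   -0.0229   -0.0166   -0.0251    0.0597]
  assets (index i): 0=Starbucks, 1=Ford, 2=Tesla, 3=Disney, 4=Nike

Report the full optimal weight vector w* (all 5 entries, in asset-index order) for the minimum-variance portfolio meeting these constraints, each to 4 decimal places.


u=Σ⁻¹μ = [0.5488  1.6357  0.7207  1.6930  3.3029]
v=Σ⁻¹𝟙 = [4.2882  22.2313  9.2322  25.7156  39.3464]
a=μᵀu=0.636490  b=𝟙ᵀu=7.901129  c=𝟙ᵀv=100.813748  D=ac−b²=1.739065
λ₁=(c·0.090−b)/D = (100.813748·0.090−7.901129)/1.739065 = 0.673988
λ₂=(a−b·0.090)/D = (0.636490−7.901129·0.090)/1.739065 = -0.042904
w* = 0.673988·u + -0.042904·v:
  w_0 = 0.673988·0.5488 + -0.042904·4.2882 = 0.1859  (Starbucks)
  w_1 = 0.673988·1.6357 + -0.042904·22.2313 = 0.1486  (Ford)
  w_2 = 0.673988·0.7207 + -0.042904·9.2322 = 0.0897  (Tesla)
  w_3 = 0.673988·1.6930 + -0.042904·25.7156 = 0.0378  (Disney)
  w_4 = 0.673988·3.3029 + -0.042904·39.3464 = 0.5380  (Nike)
Σw_i=1.0000  μᵀw=0.0900
σ²=wᵀΣw=λ₁·μ_p+λ₂ = 0.673988·0.090 + -0.042904 = 0.017755 ≈ 0.0178

0.1859  0.1486  0.0897  0.0378  0.5380


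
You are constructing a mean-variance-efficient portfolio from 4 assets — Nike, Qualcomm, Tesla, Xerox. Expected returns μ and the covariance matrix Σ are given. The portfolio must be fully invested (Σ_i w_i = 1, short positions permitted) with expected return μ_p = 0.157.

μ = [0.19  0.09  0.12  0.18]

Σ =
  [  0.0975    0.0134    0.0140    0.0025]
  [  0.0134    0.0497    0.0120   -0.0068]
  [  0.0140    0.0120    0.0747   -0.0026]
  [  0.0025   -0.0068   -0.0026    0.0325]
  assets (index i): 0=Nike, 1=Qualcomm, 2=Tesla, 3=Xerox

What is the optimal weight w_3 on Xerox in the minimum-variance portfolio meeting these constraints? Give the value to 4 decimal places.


0.5640

g=Σ⁻¹μ = [1.3480  1.9599  1.2458  5.9445]
h=Σ⁻¹𝟙 = [4.9536  21.1755  10.2974  35.6425]
a=μᵀg=1.652034  b=𝟙ᵀg=10.498326  c=𝟙ᵀh=72.069036  D=ac−b²=8.845688
λ₁=(c·0.157−b)/D = (72.069036·0.157−10.498326)/8.845688 = 0.092306
λ₂=(a−b·0.157)/D = (1.652034−10.498326·0.157)/8.845688 = 0.000429
w* = 0.092306·g + 0.000429·h:
  w_0 = 0.092306·1.3480 + 0.000429·4.9536 = 0.1266  (Nike)
  w_1 = 0.092306·1.9599 + 0.000429·21.1755 = 0.1900  (Qualcomm)
  w_2 = 0.092306·1.2458 + 0.000429·10.2974 = 0.1194  (Tesla)
  w_3 = 0.092306·5.9445 + 0.000429·35.6425 = 0.5640  (Xerox)
Σw_i=1.0000  μᵀw=0.1570
σ²=wᵀΣw=λ₁·μ_p+λ₂ = 0.092306·0.157 + 0.000429 = 0.014921 ≈ 0.0149


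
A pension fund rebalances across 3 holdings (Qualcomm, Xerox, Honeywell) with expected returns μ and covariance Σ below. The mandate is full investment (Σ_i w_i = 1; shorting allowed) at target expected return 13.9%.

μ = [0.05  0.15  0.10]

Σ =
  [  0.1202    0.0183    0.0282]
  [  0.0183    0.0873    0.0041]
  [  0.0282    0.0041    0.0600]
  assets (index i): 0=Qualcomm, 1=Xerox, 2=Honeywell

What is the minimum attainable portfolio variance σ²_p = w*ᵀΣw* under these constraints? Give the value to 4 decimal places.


u=Σ⁻¹μ = [-0.2305  1.6886  1.6596]
v=Σ⁻¹𝟙 = [3.4150  10.0638  14.3739]
a=μᵀu=0.407724  b=𝟙ᵀu=3.117716  c=𝟙ᵀv=27.852767  D=ac−b²=1.636084
λ₁=(c·0.139−b)/D = (27.852767·0.139−3.117716)/1.636084 = 0.460746
λ₂=(a−b·0.139)/D = (0.407724−3.117716·0.139)/1.636084 = -0.015671
w* = 0.460746·u + -0.015671·v:
  w_0 = 0.460746·-0.2305 + -0.015671·3.4150 = -0.1597  (Qualcomm)
  w_1 = 0.460746·1.6886 + -0.015671·10.0638 = 0.6203  (Xerox)
  w_2 = 0.460746·1.6596 + -0.015671·14.3739 = 0.5394  (Honeywell)
Σw_i=1.0000  μᵀw=0.1390
σ²=wᵀΣw=λ₁·μ_p+λ₂ = 0.460746·0.139 + -0.015671 = 0.048373 ≈ 0.0484

0.0484


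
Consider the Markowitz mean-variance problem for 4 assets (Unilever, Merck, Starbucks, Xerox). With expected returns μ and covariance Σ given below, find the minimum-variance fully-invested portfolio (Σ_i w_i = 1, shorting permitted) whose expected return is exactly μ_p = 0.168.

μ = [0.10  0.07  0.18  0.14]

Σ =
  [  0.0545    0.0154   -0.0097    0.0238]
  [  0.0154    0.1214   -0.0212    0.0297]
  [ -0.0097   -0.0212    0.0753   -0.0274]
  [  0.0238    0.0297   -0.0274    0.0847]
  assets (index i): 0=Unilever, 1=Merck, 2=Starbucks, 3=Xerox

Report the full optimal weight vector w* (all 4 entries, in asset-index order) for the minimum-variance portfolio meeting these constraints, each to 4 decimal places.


u=Σ⁻¹μ = [1.3465  0.4698  3.5136  2.2464]
v=Σ⁻¹𝟙 = [14.8860  7.1627  21.6194  12.1057]
a=μᵀu=1.114478  b=𝟙ᵀu=7.576272  c=𝟙ᵀv=55.773740  D=ac−b²=4.758687
λ₁=(c·0.168−b)/D = (55.773740·0.168−7.576272)/4.758687 = 0.376935
λ₂=(a−b·0.168)/D = (1.114478−7.576272·0.168)/4.758687 = -0.033273
w* = 0.376935·u + -0.033273·v:
  w_0 = 0.376935·1.3465 + -0.033273·14.8860 = 0.0122  (Unilever)
  w_1 = 0.376935·0.4698 + -0.033273·7.1627 = -0.0612  (Merck)
  w_2 = 0.376935·3.5136 + -0.033273·21.6194 = 0.6050  (Starbucks)
  w_3 = 0.376935·2.2464 + -0.033273·12.1057 = 0.4440  (Xerox)
Σw_i=1.0000  μᵀw=0.1680
σ²=wᵀΣw=λ₁·μ_p+λ₂ = 0.376935·0.168 + -0.033273 = 0.030052 ≈ 0.0301

0.0122  -0.0612  0.6050  0.4440


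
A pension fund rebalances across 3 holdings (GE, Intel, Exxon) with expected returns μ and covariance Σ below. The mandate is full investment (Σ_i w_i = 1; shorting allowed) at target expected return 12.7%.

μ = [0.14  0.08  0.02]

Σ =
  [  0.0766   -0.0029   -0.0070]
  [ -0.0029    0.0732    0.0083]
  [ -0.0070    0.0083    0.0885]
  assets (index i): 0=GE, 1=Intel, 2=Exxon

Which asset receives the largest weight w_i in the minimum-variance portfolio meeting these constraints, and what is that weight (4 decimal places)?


u=Σ⁻¹μ = [1.8953  1.1375  0.2692]
v=Σ⁻¹𝟙 = [14.5725  12.9645  11.2362]
a=μᵀu=0.361729  b=𝟙ᵀu=3.302026  c=𝟙ᵀv=38.773117  D=ac−b²=3.121987
λ₁=(c·0.127−b)/D = (38.773117·0.127−3.302026)/3.121987 = 0.519592
λ₂=(a−b·0.127)/D = (0.361729−3.302026·0.127)/3.121987 = -0.018459
w* = 0.519592·u + -0.018459·v:
  w_0 = 0.519592·1.8953 + -0.018459·14.5725 = 0.7158  (GE)
  w_1 = 0.519592·1.1375 + -0.018459·12.9645 = 0.3517  (Intel)
  w_2 = 0.519592·0.2692 + -0.018459·11.2362 = -0.0675  (Exxon)
Σw_i=1.0000  μᵀw=0.1270
σ²=wᵀΣw=λ₁·μ_p+λ₂ = 0.519592·0.127 + -0.018459 = 0.047529 ≈ 0.0475

GE (0.7158)


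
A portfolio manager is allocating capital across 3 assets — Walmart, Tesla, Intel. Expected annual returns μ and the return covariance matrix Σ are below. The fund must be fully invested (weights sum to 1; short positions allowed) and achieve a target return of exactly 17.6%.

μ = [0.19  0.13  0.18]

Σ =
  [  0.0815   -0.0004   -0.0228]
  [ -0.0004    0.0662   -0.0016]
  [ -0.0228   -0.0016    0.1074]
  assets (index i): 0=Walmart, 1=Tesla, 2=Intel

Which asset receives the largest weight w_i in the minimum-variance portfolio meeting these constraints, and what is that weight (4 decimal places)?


x=Σ⁻¹μ = [2.9966  2.0385  2.3425]
y=Σ⁻¹𝟙 = [15.9636  15.5147  12.9310]
a=μᵀx=1.256008  b=𝟙ᵀx=7.377587  c=𝟙ᵀy=44.409372  D=ac−b²=1.349757
λ₁=(c·0.176−b)/D = (44.409372·0.176−7.377587)/1.349757 = 0.324846
λ₂=(a−b·0.176)/D = (1.256008−7.377587·0.176)/1.349757 = -0.031448
w* = 0.324846·x + -0.031448·y:
  w_0 = 0.324846·2.9966 + -0.031448·15.9636 = 0.4714  (Walmart)
  w_1 = 0.324846·2.0385 + -0.031448·15.5147 = 0.1743  (Tesla)
  w_2 = 0.324846·2.3425 + -0.031448·12.9310 = 0.3543  (Intel)
Σw_i=1.0000  μᵀw=0.1760
σ²=wᵀΣw=λ₁·μ_p+λ₂ = 0.324846·0.176 + -0.031448 = 0.025725 ≈ 0.0257

Walmart (0.4714)


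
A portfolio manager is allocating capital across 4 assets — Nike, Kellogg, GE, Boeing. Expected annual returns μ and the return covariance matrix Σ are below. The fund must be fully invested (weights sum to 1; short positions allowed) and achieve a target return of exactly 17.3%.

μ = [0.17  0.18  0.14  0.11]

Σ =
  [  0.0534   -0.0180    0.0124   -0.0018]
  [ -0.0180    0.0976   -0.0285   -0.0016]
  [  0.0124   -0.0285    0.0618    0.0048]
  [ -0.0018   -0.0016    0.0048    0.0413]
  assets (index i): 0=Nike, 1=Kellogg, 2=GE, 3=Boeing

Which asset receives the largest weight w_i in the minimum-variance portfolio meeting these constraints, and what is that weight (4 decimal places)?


p=Σ⁻¹μ = [3.7554  3.4228  2.8865  2.6242]
q=Σ⁻¹𝟙 = [21.8871  20.3113  19.3150  23.7090]
a=μᵀp=1.947298  b=𝟙ᵀp=12.688938  c=𝟙ᵀq=85.222452  D=ac−b²=4.944378
λ₁=(c·0.173−b)/D = (85.222452·0.173−12.688938)/4.944378 = 0.415532
λ₂=(a−b·0.173)/D = (1.947298−12.688938·0.173)/4.944378 = -0.050135
w* = 0.415532·p + -0.050135·q:
  w_0 = 0.415532·3.7554 + -0.050135·21.8871 = 0.4632  (Nike)
  w_1 = 0.415532·3.4228 + -0.050135·20.3113 = 0.4040  (Kellogg)
  w_2 = 0.415532·2.8865 + -0.050135·19.3150 = 0.2311  (GE)
  w_3 = 0.415532·2.6242 + -0.050135·23.7090 = -0.0982  (Boeing)
Σw_i=1.0000  μᵀw=0.1730
σ²=wᵀΣw=λ₁·μ_p+λ₂ = 0.415532·0.173 + -0.050135 = 0.021752 ≈ 0.0218

Nike (0.4632)


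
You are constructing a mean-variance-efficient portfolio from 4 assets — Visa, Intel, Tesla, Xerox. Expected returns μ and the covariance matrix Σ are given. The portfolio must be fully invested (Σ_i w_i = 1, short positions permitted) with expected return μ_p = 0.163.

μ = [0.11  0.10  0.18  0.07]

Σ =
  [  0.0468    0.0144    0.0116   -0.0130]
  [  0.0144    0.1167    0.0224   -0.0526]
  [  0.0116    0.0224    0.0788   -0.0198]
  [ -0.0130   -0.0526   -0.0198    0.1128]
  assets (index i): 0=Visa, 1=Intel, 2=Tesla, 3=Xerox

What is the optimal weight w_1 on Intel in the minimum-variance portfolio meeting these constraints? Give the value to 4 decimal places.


u=Σ⁻¹μ = [1.9906  0.9533  2.1399  1.6701]
v=Σ⁻¹𝟙 = [20.0628  12.5316  10.9338  18.9403]
a=μᵀu=0.816390  b=𝟙ᵀu=6.753968  c=𝟙ᵀv=62.468480  D=ac−b²=5.382566
λ₁=(c·0.163−b)/D = (62.468480·0.163−6.753968)/5.382566 = 0.636944
λ₂=(a−b·0.163)/D = (0.816390−6.753968·0.163)/5.382566 = -0.052857
w* = 0.636944·u + -0.052857·v:
  w_0 = 0.636944·1.9906 + -0.052857·20.0628 = 0.2075  (Visa)
  w_1 = 0.636944·0.9533 + -0.052857·12.5316 = -0.0552  (Intel)
  w_2 = 0.636944·2.1399 + -0.052857·10.9338 = 0.7851  (Tesla)
  w_3 = 0.636944·1.6701 + -0.052857·18.9403 = 0.0627  (Xerox)
Σw_i=1.0000  μᵀw=0.1630
σ²=wᵀΣw=λ₁·μ_p+λ₂ = 0.636944·0.163 + -0.052857 = 0.050965 ≈ 0.0510

-0.0552


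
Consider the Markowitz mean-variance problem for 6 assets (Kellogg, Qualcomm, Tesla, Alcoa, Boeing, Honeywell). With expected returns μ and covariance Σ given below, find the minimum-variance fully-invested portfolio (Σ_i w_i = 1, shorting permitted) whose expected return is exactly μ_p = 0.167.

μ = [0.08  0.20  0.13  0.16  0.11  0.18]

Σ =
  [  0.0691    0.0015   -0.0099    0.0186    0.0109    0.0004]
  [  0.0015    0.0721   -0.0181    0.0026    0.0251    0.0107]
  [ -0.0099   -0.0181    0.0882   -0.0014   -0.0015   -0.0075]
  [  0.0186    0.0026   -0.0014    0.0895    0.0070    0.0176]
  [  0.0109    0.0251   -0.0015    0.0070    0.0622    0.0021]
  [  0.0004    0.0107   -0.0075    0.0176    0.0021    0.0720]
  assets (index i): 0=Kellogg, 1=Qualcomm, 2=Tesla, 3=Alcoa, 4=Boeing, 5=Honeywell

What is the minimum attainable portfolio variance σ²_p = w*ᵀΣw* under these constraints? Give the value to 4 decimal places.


p=Σ⁻¹μ = [1.0887  2.9171  2.3896  1.0932  0.2665  2.0344]
q=Σ⁻¹𝟙 = [13.9127  13.1198  16.8370  5.1729  7.7593  12.1249]
a=μᵀp=1.551571  b=𝟙ᵀp=9.789440  c=𝟙ᵀq=68.926487  D=ac−b²=11.111215
λ₁=(c·0.167−b)/D = (68.926487·0.167−9.789440)/11.111215 = 0.154914
λ₂=(a−b·0.167)/D = (1.551571−9.789440·0.167)/11.111215 = -0.007494
w* = 0.154914·p + -0.007494·q:
  w_0 = 0.154914·1.0887 + -0.007494·13.9127 = 0.0644  (Kellogg)
  w_1 = 0.154914·2.9171 + -0.007494·13.1198 = 0.3536  (Qualcomm)
  w_2 = 0.154914·2.3896 + -0.007494·16.8370 = 0.2440  (Tesla)
  w_3 = 0.154914·1.0932 + -0.007494·5.1729 = 0.1306  (Alcoa)
  w_4 = 0.154914·0.2665 + -0.007494·7.7593 = -0.0169  (Boeing)
  w_5 = 0.154914·2.0344 + -0.007494·12.1249 = 0.2243  (Honeywell)
Σw_i=1.0000  μᵀw=0.1670
σ²=wᵀΣw=λ₁·μ_p+λ₂ = 0.154914·0.167 + -0.007494 = 0.018377 ≈ 0.0184

0.0184


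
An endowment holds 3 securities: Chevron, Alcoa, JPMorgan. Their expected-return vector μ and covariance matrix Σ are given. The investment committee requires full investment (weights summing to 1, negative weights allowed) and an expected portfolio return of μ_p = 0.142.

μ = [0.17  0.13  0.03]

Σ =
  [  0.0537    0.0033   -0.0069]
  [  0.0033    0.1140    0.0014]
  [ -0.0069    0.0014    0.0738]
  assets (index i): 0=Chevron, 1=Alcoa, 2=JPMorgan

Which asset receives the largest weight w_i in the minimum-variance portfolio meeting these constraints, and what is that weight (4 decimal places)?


Chevron (0.6489)

p=Σ⁻¹μ = [3.1899  1.0396  0.6850]
q=Σ⁻¹𝟙 = [20.0931  8.0027  15.2770]
a=μᵀp=0.697976  b=𝟙ᵀp=4.914492  c=𝟙ᵀq=43.372775  D=ac−b²=6.120947
λ₁=(c·0.142−b)/D = (43.372775·0.142−4.914492)/6.120947 = 0.203309
λ₂=(a−b·0.142)/D = (0.697976−4.914492·0.142)/6.120947 = 0.000019
w* = 0.203309·p + 0.000019·q:
  w_0 = 0.203309·3.1899 + 0.000019·20.0931 = 0.6489  (Chevron)
  w_1 = 0.203309·1.0396 + 0.000019·8.0027 = 0.2115  (Alcoa)
  w_2 = 0.203309·0.6850 + 0.000019·15.2770 = 0.1396  (JPMorgan)
Σw_i=1.0000  μᵀw=0.1420
σ²=wᵀΣw=λ₁·μ_p+λ₂ = 0.203309·0.142 + 0.000019 = 0.028889 ≈ 0.0289


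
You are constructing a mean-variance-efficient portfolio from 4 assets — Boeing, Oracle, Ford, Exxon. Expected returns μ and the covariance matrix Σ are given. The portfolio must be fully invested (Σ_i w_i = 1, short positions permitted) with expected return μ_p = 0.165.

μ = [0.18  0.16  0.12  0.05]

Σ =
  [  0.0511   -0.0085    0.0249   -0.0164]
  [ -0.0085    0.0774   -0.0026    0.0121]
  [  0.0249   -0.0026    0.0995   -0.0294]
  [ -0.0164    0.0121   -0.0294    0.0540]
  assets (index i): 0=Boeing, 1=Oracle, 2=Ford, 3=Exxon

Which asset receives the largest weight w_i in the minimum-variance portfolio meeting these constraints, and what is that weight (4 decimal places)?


u=Σ⁻¹μ = [4.1659  2.2154  0.8606  2.1633]
v=Σ⁻¹𝟙 = [24.8784  11.2913  13.1996  30.7306]
a=μᵀu=1.315769  b=𝟙ᵀu=9.405203  c=𝟙ᵀv=80.099888  D=ac−b²=16.935126
λ₁=(c·0.165−b)/D = (80.099888·0.165−9.405203)/16.935126 = 0.225052
λ₂=(a−b·0.165)/D = (1.315769−9.405203·0.165)/16.935126 = -0.013941
w* = 0.225052·u + -0.013941·v:
  w_0 = 0.225052·4.1659 + -0.013941·24.8784 = 0.5907  (Boeing)
  w_1 = 0.225052·2.2154 + -0.013941·11.2913 = 0.3412  (Oracle)
  w_2 = 0.225052·0.8606 + -0.013941·13.1996 = 0.0097  (Ford)
  w_3 = 0.225052·2.1633 + -0.013941·30.7306 = 0.0584  (Exxon)
Σw_i=1.0000  μᵀw=0.1650
σ²=wᵀΣw=λ₁·μ_p+λ₂ = 0.225052·0.165 + -0.013941 = 0.023193 ≈ 0.0232

Boeing (0.5907)


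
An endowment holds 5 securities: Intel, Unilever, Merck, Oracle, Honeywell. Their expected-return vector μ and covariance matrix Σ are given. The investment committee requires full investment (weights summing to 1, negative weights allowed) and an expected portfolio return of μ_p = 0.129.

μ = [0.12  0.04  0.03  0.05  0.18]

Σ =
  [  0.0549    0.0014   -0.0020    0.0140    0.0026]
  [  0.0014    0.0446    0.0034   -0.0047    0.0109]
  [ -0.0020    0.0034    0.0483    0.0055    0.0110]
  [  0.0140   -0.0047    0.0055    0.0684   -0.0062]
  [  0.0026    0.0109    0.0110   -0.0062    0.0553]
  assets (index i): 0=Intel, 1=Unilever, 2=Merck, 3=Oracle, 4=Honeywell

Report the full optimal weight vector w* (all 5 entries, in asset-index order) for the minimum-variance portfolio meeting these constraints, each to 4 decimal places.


0.2905  0.0806  0.0364  0.1294  0.4630

u=Σ⁻¹μ = [1.8552  0.1257  -0.1249  0.6638  3.2422]
v=Σ⁻¹𝟙 = [14.4753  19.2002  15.7827  12.7871  11.9123]
a=μᵀu=0.840701  b=𝟙ᵀu=5.762101  c=𝟙ᵀv=74.157643  D=ac−b²=29.142623
λ₁=(c·0.129−b)/D = (74.157643·0.129−5.762101)/29.142623 = 0.130539
λ₂=(a−b·0.129)/D = (0.840701−5.762101·0.129)/29.142623 = 0.003342
w* = 0.130539·u + 0.003342·v:
  w_0 = 0.130539·1.8552 + 0.003342·14.4753 = 0.2905  (Intel)
  w_1 = 0.130539·0.1257 + 0.003342·19.2002 = 0.0806  (Unilever)
  w_2 = 0.130539·-0.1249 + 0.003342·15.7827 = 0.0364  (Merck)
  w_3 = 0.130539·0.6638 + 0.003342·12.7871 = 0.1294  (Oracle)
  w_4 = 0.130539·3.2422 + 0.003342·11.9123 = 0.4630  (Honeywell)
Σw_i=1.0000  μᵀw=0.1290
σ²=wᵀΣw=λ₁·μ_p+λ₂ = 0.130539·0.129 + 0.003342 = 0.020181 ≈ 0.0202


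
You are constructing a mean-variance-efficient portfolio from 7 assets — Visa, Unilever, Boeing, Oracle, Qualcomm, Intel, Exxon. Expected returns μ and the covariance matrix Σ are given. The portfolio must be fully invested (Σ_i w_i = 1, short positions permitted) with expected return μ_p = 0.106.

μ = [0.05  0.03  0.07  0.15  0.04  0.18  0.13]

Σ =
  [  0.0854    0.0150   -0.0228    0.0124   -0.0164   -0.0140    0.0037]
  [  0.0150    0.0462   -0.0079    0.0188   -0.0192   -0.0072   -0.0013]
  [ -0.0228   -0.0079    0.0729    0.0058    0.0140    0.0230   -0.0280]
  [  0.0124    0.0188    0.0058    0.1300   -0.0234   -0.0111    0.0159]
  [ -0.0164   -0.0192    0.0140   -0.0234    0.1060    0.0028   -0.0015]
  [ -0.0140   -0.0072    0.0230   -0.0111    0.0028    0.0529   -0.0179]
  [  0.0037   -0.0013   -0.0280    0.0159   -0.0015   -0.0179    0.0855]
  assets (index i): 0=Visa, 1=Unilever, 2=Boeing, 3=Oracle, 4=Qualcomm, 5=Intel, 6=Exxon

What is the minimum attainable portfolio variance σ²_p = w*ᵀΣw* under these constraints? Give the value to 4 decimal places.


0.0081

x=Σ⁻¹μ = [1.2381  1.0554  0.7304  1.0840  0.8171  4.5848  2.4947]
y=Σ⁻¹𝟙 = [17.6858  29.1115  19.7168  3.0911  15.1448  26.6365  23.0975]
a=μᵀx=1.489546  b=𝟙ᵀx=12.004512  c=𝟙ᵀy=134.483993  D=ac−b²=56.211842
λ₁=(c·0.106−b)/D = (134.483993·0.106−12.004512)/56.211842 = 0.040041
λ₂=(a−b·0.106)/D = (1.489546−12.004512·0.106)/56.211842 = 0.003862
w* = 0.040041·x + 0.003862·y:
  w_0 = 0.040041·1.2381 + 0.003862·17.6858 = 0.1179  (Visa)
  w_1 = 0.040041·1.0554 + 0.003862·29.1115 = 0.1547  (Unilever)
  w_2 = 0.040041·0.7304 + 0.003862·19.7168 = 0.1054  (Boeing)
  w_3 = 0.040041·1.0840 + 0.003862·3.0911 = 0.0553  (Oracle)
  w_4 = 0.040041·0.8171 + 0.003862·15.1448 = 0.0912  (Qualcomm)
  w_5 = 0.040041·4.5848 + 0.003862·26.6365 = 0.2864  (Intel)
  w_6 = 0.040041·2.4947 + 0.003862·23.0975 = 0.1891  (Exxon)
Σw_i=1.0000  μᵀw=0.1060
σ²=wᵀΣw=λ₁·μ_p+λ₂ = 0.040041·0.106 + 0.003862 = 0.008106 ≈ 0.0081


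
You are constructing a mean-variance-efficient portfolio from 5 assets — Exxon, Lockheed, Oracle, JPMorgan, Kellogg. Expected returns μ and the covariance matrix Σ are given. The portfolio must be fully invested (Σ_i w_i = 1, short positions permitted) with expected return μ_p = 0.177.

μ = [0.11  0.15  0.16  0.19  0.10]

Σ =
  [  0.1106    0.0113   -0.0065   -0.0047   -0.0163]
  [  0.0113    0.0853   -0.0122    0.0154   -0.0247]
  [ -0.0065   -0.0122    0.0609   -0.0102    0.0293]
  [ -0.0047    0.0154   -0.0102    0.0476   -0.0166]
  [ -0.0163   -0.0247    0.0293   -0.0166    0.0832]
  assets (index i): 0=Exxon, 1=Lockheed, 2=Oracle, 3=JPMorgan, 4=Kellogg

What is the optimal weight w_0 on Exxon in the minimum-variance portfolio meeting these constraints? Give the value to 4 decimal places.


g=Σ⁻¹μ = [1.4921  1.6569  3.0271  4.9144  1.9006]
h=Σ⁻¹𝟙 = [12.5644  12.5667  16.2740  27.9691  18.0608]
a=μᵀg=2.020800  b=𝟙ᵀg=12.991139  c=𝟙ᵀh=87.434998  D=ac−b²=7.918967
λ₁=(c·0.177−b)/D = (87.434998·0.177−12.991139)/7.918967 = 0.313785
λ₂=(a−b·0.177)/D = (2.020800−12.991139·0.177)/7.918967 = -0.035185
w* = 0.313785·g + -0.035185·h:
  w_0 = 0.313785·1.4921 + -0.035185·12.5644 = 0.0261  (Exxon)
  w_1 = 0.313785·1.6569 + -0.035185·12.5667 = 0.0777  (Lockheed)
  w_2 = 0.313785·3.0271 + -0.035185·16.2740 = 0.3773  (Oracle)
  w_3 = 0.313785·4.9144 + -0.035185·27.9691 = 0.5580  (JPMorgan)
  w_4 = 0.313785·1.9006 + -0.035185·18.0608 = -0.0391  (Kellogg)
Σw_i=1.0000  μᵀw=0.1770
σ²=wᵀΣw=λ₁·μ_p+λ₂ = 0.313785·0.177 + -0.035185 = 0.020355 ≈ 0.0204

0.0261


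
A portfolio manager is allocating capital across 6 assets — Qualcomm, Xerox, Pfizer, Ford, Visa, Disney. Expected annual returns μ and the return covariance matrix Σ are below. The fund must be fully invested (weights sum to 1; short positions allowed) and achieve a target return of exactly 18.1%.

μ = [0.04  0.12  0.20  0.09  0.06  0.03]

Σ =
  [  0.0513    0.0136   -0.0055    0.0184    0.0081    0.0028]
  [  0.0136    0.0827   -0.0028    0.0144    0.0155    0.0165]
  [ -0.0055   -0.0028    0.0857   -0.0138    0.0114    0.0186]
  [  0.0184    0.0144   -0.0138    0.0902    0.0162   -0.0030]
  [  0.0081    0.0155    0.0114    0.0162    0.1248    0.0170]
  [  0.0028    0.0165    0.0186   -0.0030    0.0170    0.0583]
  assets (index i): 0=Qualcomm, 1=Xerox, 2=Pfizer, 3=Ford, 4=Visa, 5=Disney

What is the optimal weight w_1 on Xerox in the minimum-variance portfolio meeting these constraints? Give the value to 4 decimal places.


u=Σ⁻¹μ = [0.3393  1.4442  2.7380  1.0954  -0.0144  -0.7234]
v=Σ⁻¹𝟙 = [15.0425  5.8418  11.5402  8.7320  2.6563  10.7699]
a=μᵀu=0.810500  b=𝟙ᵀu=4.879104  c=𝟙ᵀv=54.582659  D=ac−b²=20.433595
λ₁=(c·0.181−b)/D = (54.582659·0.181−4.879104)/20.433595 = 0.244713
λ₂=(a−b·0.181)/D = (0.810500−4.879104·0.181)/20.433595 = -0.003554
w* = 0.244713·u + -0.003554·v:
  w_0 = 0.244713·0.3393 + -0.003554·15.0425 = 0.0296  (Qualcomm)
  w_1 = 0.244713·1.4442 + -0.003554·5.8418 = 0.3327  (Xerox)
  w_2 = 0.244713·2.7380 + -0.003554·11.5402 = 0.6290  (Pfizer)
  w_3 = 0.244713·1.0954 + -0.003554·8.7320 = 0.2370  (Ford)
  w_4 = 0.244713·-0.0144 + -0.003554·2.6563 = -0.0130  (Visa)
  w_5 = 0.244713·-0.7234 + -0.003554·10.7699 = -0.2153  (Disney)
Σw_i=1.0000  μᵀw=0.1810
σ²=wᵀΣw=λ₁·μ_p+λ₂ = 0.244713·0.181 + -0.003554 = 0.040739 ≈ 0.0407

0.3327


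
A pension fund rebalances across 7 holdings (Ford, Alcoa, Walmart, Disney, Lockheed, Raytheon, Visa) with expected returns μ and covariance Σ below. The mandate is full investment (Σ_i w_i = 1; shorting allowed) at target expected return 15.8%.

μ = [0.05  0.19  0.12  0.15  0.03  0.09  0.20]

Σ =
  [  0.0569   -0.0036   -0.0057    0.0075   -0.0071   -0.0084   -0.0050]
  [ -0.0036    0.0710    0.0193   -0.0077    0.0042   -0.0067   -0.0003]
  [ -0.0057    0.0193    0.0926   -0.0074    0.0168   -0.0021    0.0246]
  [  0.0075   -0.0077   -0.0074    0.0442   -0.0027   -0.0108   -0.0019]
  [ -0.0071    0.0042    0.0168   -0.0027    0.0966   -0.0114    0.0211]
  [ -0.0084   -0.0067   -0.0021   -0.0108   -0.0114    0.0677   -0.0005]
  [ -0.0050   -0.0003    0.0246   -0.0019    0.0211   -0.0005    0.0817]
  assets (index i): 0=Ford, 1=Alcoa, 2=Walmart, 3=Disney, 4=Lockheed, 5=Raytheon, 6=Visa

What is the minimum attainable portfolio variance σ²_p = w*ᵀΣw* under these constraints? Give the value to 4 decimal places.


0.0117

u=Σ⁻¹μ = [1.1361  3.3712  0.4106  4.5988  0.0600  2.5790  2.5135]
v=Σ⁻¹𝟙 = [21.5662  18.5551  6.6672  30.9203  11.9027  26.4966  9.4276]
a=μᵀu=2.173043  b=𝟙ᵀu=14.669186  c=𝟙ᵀv=125.535774  D=ac−b²=57.609558
λ₁=(c·0.158−b)/D = (125.535774·0.158−14.669186)/57.609558 = 0.089663
λ₂=(a−b·0.158)/D = (2.173043−14.669186·0.158)/57.609558 = -0.002512
w* = 0.089663·u + -0.002512·v:
  w_0 = 0.089663·1.1361 + -0.002512·21.5662 = 0.0477  (Ford)
  w_1 = 0.089663·3.3712 + -0.002512·18.5551 = 0.2557  (Alcoa)
  w_2 = 0.089663·0.4106 + -0.002512·6.6672 = 0.0201  (Walmart)
  w_3 = 0.089663·4.5988 + -0.002512·30.9203 = 0.3347  (Disney)
  w_4 = 0.089663·0.0600 + -0.002512·11.9027 = -0.0245  (Lockheed)
  w_5 = 0.089663·2.5790 + -0.002512·26.4966 = 0.1647  (Raytheon)
  w_6 = 0.089663·2.5135 + -0.002512·9.4276 = 0.2017  (Visa)
Σw_i=1.0000  μᵀw=0.1580
σ²=wᵀΣw=λ₁·μ_p+λ₂ = 0.089663·0.158 + -0.002512 = 0.011655 ≈ 0.0117
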